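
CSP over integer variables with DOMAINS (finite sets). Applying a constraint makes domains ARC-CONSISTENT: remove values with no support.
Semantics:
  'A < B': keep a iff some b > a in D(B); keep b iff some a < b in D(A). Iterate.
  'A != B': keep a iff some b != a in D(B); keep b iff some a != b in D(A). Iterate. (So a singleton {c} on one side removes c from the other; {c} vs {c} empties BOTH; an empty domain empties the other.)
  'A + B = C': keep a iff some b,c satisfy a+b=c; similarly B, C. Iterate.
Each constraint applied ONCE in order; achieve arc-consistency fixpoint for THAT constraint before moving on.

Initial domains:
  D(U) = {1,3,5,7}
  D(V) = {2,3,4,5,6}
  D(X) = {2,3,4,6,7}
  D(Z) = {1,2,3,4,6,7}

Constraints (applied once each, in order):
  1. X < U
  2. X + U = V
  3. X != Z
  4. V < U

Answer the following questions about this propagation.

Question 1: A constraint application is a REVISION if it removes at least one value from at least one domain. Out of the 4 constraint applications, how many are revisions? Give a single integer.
Constraint 1 (X < U) on D(X)={2,3,4,6,7} D(U)={1,3,5,7}: X {2,3,4,6,7}->{2,3,4,6}; U {1,3,5,7}->{3,5,7} => REVISION
Constraint 2 (X + U = V) on D(X)={2,3,4,6} D(U)={3,5,7} D(V)={2,3,4,5,6}: X {2,3,4,6}->{2,3}; U {3,5,7}->{3}; V {2,3,4,5,6}->{5,6} => REVISION
Constraint 3 (X != Z) on D(X)={2,3} D(Z)={1,2,3,4,6,7}: no change => not a revision
Constraint 4 (V < U) on D(V)={5,6} D(U)={3}: V {5,6}->{}; U {3}->{} => REVISION
Total revisions = 3

Answer: 3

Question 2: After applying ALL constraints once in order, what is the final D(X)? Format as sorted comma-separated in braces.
Constraint 1 (X < U) on D(X)={2,3,4,6,7} D(U)={1,3,5,7}: X {2,3,4,6,7}->{2,3,4,6}; U {1,3,5,7}->{3,5,7}
Constraint 2 (X + U = V) on D(X)={2,3,4,6} D(U)={3,5,7} D(V)={2,3,4,5,6}: X {2,3,4,6}->{2,3}; U {3,5,7}->{3}; V {2,3,4,5,6}->{5,6}
Constraint 3 (X != Z) on D(X)={2,3} D(Z)={1,2,3,4,6,7}: no change
Constraint 4 (V < U) on D(V)={5,6} D(U)={3}: V {5,6}->{}; U {3}->{}
So after all 4 constraints: D(X) = {2,3}

Answer: {2,3}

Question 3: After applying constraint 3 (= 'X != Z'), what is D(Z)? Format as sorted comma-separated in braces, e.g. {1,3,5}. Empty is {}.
Constraint 1 (X < U) on D(X)={2,3,4,6,7} D(U)={1,3,5,7}: X {2,3,4,6,7}->{2,3,4,6}; U {1,3,5,7}->{3,5,7}
Constraint 2 (X + U = V) on D(X)={2,3,4,6} D(U)={3,5,7} D(V)={2,3,4,5,6}: X {2,3,4,6}->{2,3}; U {3,5,7}->{3}; V {2,3,4,5,6}->{5,6}
Constraint 3 (X != Z) on D(X)={2,3} D(Z)={1,2,3,4,6,7}: no change
So after constraint 3: D(Z) = {1,2,3,4,6,7}

Answer: {1,2,3,4,6,7}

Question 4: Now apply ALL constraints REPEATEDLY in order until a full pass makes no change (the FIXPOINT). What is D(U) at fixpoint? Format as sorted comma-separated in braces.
Answer: {}

Derivation:
pass 0 (initial): D(U)={1,3,5,7}
pass 1: U {1,3,5,7}->{}; V {2,3,4,5,6}->{}; X {2,3,4,6,7}->{2,3}
pass 2: X {2,3}->{}; Z {1,2,3,4,6,7}->{}
pass 3: no change
Fixpoint after 3 passes: D(U) = {}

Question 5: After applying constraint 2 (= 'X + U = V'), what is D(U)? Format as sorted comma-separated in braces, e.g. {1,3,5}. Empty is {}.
Answer: {3}

Derivation:
Constraint 1 (X < U) on D(X)={2,3,4,6,7} D(U)={1,3,5,7}: X {2,3,4,6,7}->{2,3,4,6}; U {1,3,5,7}->{3,5,7}
Constraint 2 (X + U = V) on D(X)={2,3,4,6} D(U)={3,5,7} D(V)={2,3,4,5,6}: X {2,3,4,6}->{2,3}; U {3,5,7}->{3}; V {2,3,4,5,6}->{5,6}
So after constraint 2: D(U) = {3}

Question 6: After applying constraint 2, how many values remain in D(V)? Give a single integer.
Constraint 1 (X < U) on D(X)={2,3,4,6,7} D(U)={1,3,5,7}: X {2,3,4,6,7}->{2,3,4,6}; U {1,3,5,7}->{3,5,7}
Constraint 2 (X + U = V) on D(X)={2,3,4,6} D(U)={3,5,7} D(V)={2,3,4,5,6}: X {2,3,4,6}->{2,3}; U {3,5,7}->{3}; V {2,3,4,5,6}->{5,6}
So after constraint 2: D(V)={5,6}, size = 2

Answer: 2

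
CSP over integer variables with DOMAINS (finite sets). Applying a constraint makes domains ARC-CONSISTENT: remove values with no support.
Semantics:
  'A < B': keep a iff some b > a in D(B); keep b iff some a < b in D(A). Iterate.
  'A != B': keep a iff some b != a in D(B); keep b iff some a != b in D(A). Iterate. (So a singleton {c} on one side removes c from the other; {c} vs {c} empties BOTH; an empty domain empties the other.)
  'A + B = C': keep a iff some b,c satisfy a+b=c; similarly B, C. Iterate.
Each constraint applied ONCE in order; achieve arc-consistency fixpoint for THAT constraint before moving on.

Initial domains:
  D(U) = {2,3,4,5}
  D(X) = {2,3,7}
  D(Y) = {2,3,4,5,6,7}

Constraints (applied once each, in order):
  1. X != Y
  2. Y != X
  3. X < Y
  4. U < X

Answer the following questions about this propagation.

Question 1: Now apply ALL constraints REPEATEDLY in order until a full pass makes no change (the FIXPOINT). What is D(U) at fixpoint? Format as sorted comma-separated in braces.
pass 0 (initial): D(U)={2,3,4,5}
pass 1: U {2,3,4,5}->{2}; X {2,3,7}->{3}; Y {2,3,4,5,6,7}->{3,4,5,6,7}
pass 2: Y {3,4,5,6,7}->{4,5,6,7}
pass 3: no change
Fixpoint after 3 passes: D(U) = {2}

Answer: {2}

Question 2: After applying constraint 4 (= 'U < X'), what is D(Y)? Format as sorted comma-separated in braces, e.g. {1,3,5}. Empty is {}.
Constraint 1 (X != Y) on D(X)={2,3,7} D(Y)={2,3,4,5,6,7}: no change
Constraint 2 (Y != X) on D(Y)={2,3,4,5,6,7} D(X)={2,3,7}: no change
Constraint 3 (X < Y) on D(X)={2,3,7} D(Y)={2,3,4,5,6,7}: X {2,3,7}->{2,3}; Y {2,3,4,5,6,7}->{3,4,5,6,7}
Constraint 4 (U < X) on D(U)={2,3,4,5} D(X)={2,3}: U {2,3,4,5}->{2}; X {2,3}->{3}
So after constraint 4: D(Y) = {3,4,5,6,7}

Answer: {3,4,5,6,7}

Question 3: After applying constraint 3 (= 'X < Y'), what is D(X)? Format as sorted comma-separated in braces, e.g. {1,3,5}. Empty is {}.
Answer: {2,3}

Derivation:
Constraint 1 (X != Y) on D(X)={2,3,7} D(Y)={2,3,4,5,6,7}: no change
Constraint 2 (Y != X) on D(Y)={2,3,4,5,6,7} D(X)={2,3,7}: no change
Constraint 3 (X < Y) on D(X)={2,3,7} D(Y)={2,3,4,5,6,7}: X {2,3,7}->{2,3}; Y {2,3,4,5,6,7}->{3,4,5,6,7}
So after constraint 3: D(X) = {2,3}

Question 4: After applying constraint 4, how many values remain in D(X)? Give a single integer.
Answer: 1

Derivation:
Constraint 1 (X != Y) on D(X)={2,3,7} D(Y)={2,3,4,5,6,7}: no change
Constraint 2 (Y != X) on D(Y)={2,3,4,5,6,7} D(X)={2,3,7}: no change
Constraint 3 (X < Y) on D(X)={2,3,7} D(Y)={2,3,4,5,6,7}: X {2,3,7}->{2,3}; Y {2,3,4,5,6,7}->{3,4,5,6,7}
Constraint 4 (U < X) on D(U)={2,3,4,5} D(X)={2,3}: U {2,3,4,5}->{2}; X {2,3}->{3}
So after constraint 4: D(X)={3}, size = 1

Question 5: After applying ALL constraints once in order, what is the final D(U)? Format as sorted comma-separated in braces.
Answer: {2}

Derivation:
Constraint 1 (X != Y) on D(X)={2,3,7} D(Y)={2,3,4,5,6,7}: no change
Constraint 2 (Y != X) on D(Y)={2,3,4,5,6,7} D(X)={2,3,7}: no change
Constraint 3 (X < Y) on D(X)={2,3,7} D(Y)={2,3,4,5,6,7}: X {2,3,7}->{2,3}; Y {2,3,4,5,6,7}->{3,4,5,6,7}
Constraint 4 (U < X) on D(U)={2,3,4,5} D(X)={2,3}: U {2,3,4,5}->{2}; X {2,3}->{3}
So after all 4 constraints: D(U) = {2}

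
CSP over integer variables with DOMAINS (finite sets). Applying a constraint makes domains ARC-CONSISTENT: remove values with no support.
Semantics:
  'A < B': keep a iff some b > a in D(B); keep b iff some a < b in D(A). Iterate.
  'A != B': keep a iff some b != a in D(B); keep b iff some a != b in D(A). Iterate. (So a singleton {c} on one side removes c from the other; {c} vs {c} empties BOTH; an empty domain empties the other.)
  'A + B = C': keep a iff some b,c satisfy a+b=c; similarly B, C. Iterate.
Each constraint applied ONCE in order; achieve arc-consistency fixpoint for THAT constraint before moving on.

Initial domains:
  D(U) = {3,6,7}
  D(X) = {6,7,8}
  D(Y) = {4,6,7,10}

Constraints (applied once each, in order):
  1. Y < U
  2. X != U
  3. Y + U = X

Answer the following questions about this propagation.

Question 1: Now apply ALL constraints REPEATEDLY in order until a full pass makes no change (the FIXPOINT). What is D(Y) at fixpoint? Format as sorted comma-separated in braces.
pass 0 (initial): D(Y)={4,6,7,10}
pass 1: U {3,6,7}->{}; X {6,7,8}->{}; Y {4,6,7,10}->{}
pass 2: no change
Fixpoint after 2 passes: D(Y) = {}

Answer: {}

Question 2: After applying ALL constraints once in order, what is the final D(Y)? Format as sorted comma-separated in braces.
Answer: {}

Derivation:
Constraint 1 (Y < U) on D(Y)={4,6,7,10} D(U)={3,6,7}: Y {4,6,7,10}->{4,6}; U {3,6,7}->{6,7}
Constraint 2 (X != U) on D(X)={6,7,8} D(U)={6,7}: no change
Constraint 3 (Y + U = X) on D(Y)={4,6} D(U)={6,7} D(X)={6,7,8}: Y {4,6}->{}; U {6,7}->{}; X {6,7,8}->{}
So after all 3 constraints: D(Y) = {}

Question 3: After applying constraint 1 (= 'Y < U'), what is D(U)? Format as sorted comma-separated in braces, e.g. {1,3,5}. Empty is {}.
Answer: {6,7}

Derivation:
Constraint 1 (Y < U) on D(Y)={4,6,7,10} D(U)={3,6,7}: Y {4,6,7,10}->{4,6}; U {3,6,7}->{6,7}
So after constraint 1: D(U) = {6,7}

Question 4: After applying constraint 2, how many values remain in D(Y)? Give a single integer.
Constraint 1 (Y < U) on D(Y)={4,6,7,10} D(U)={3,6,7}: Y {4,6,7,10}->{4,6}; U {3,6,7}->{6,7}
Constraint 2 (X != U) on D(X)={6,7,8} D(U)={6,7}: no change
So after constraint 2: D(Y)={4,6}, size = 2

Answer: 2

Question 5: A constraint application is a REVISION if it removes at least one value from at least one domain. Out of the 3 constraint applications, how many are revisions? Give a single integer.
Answer: 2

Derivation:
Constraint 1 (Y < U) on D(Y)={4,6,7,10} D(U)={3,6,7}: Y {4,6,7,10}->{4,6}; U {3,6,7}->{6,7} => REVISION
Constraint 2 (X != U) on D(X)={6,7,8} D(U)={6,7}: no change => not a revision
Constraint 3 (Y + U = X) on D(Y)={4,6} D(U)={6,7} D(X)={6,7,8}: Y {4,6}->{}; U {6,7}->{}; X {6,7,8}->{} => REVISION
Total revisions = 2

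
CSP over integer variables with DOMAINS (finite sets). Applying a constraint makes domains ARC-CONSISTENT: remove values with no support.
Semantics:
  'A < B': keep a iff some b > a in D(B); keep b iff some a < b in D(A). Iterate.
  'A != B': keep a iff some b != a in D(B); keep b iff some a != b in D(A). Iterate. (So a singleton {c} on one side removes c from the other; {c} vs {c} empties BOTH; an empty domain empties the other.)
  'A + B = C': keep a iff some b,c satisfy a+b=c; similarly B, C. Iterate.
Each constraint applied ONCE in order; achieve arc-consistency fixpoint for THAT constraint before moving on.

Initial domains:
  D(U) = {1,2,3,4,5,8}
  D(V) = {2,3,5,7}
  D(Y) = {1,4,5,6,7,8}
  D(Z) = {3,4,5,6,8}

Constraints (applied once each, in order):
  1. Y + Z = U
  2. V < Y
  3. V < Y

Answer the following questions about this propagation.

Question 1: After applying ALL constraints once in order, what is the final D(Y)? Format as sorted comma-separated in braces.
Answer: {4,5}

Derivation:
Constraint 1 (Y + Z = U) on D(Y)={1,4,5,6,7,8} D(Z)={3,4,5,6,8} D(U)={1,2,3,4,5,8}: Y {1,4,5,6,7,8}->{1,4,5}; Z {3,4,5,6,8}->{3,4}; U {1,2,3,4,5,8}->{4,5,8}
Constraint 2 (V < Y) on D(V)={2,3,5,7} D(Y)={1,4,5}: V {2,3,5,7}->{2,3}; Y {1,4,5}->{4,5}
Constraint 3 (V < Y) on D(V)={2,3} D(Y)={4,5}: no change
So after all 3 constraints: D(Y) = {4,5}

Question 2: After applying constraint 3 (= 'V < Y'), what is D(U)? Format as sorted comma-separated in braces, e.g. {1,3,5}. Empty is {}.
Constraint 1 (Y + Z = U) on D(Y)={1,4,5,6,7,8} D(Z)={3,4,5,6,8} D(U)={1,2,3,4,5,8}: Y {1,4,5,6,7,8}->{1,4,5}; Z {3,4,5,6,8}->{3,4}; U {1,2,3,4,5,8}->{4,5,8}
Constraint 2 (V < Y) on D(V)={2,3,5,7} D(Y)={1,4,5}: V {2,3,5,7}->{2,3}; Y {1,4,5}->{4,5}
Constraint 3 (V < Y) on D(V)={2,3} D(Y)={4,5}: no change
So after constraint 3: D(U) = {4,5,8}

Answer: {4,5,8}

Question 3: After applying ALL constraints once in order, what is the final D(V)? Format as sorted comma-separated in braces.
Constraint 1 (Y + Z = U) on D(Y)={1,4,5,6,7,8} D(Z)={3,4,5,6,8} D(U)={1,2,3,4,5,8}: Y {1,4,5,6,7,8}->{1,4,5}; Z {3,4,5,6,8}->{3,4}; U {1,2,3,4,5,8}->{4,5,8}
Constraint 2 (V < Y) on D(V)={2,3,5,7} D(Y)={1,4,5}: V {2,3,5,7}->{2,3}; Y {1,4,5}->{4,5}
Constraint 3 (V < Y) on D(V)={2,3} D(Y)={4,5}: no change
So after all 3 constraints: D(V) = {2,3}

Answer: {2,3}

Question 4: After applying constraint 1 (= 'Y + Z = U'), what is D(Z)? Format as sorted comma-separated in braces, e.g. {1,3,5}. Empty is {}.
Constraint 1 (Y + Z = U) on D(Y)={1,4,5,6,7,8} D(Z)={3,4,5,6,8} D(U)={1,2,3,4,5,8}: Y {1,4,5,6,7,8}->{1,4,5}; Z {3,4,5,6,8}->{3,4}; U {1,2,3,4,5,8}->{4,5,8}
So after constraint 1: D(Z) = {3,4}

Answer: {3,4}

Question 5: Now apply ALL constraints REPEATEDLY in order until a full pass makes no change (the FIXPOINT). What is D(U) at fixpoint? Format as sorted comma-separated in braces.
Answer: {8}

Derivation:
pass 0 (initial): D(U)={1,2,3,4,5,8}
pass 1: U {1,2,3,4,5,8}->{4,5,8}; V {2,3,5,7}->{2,3}; Y {1,4,5,6,7,8}->{4,5}; Z {3,4,5,6,8}->{3,4}
pass 2: U {4,5,8}->{8}
pass 3: no change
Fixpoint after 3 passes: D(U) = {8}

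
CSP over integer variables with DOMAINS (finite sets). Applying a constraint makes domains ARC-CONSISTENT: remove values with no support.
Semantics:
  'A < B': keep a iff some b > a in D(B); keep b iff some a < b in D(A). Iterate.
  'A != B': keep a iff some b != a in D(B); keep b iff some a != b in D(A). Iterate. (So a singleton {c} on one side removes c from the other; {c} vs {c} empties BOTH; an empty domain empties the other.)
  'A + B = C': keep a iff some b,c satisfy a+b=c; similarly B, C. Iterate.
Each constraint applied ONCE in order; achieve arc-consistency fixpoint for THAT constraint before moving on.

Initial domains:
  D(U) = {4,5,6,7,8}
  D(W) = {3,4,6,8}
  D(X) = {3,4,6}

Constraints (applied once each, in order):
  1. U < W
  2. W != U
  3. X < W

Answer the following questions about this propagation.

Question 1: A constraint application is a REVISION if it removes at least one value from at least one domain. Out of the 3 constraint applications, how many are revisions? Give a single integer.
Constraint 1 (U < W) on D(U)={4,5,6,7,8} D(W)={3,4,6,8}: U {4,5,6,7,8}->{4,5,6,7}; W {3,4,6,8}->{6,8} => REVISION
Constraint 2 (W != U) on D(W)={6,8} D(U)={4,5,6,7}: no change => not a revision
Constraint 3 (X < W) on D(X)={3,4,6} D(W)={6,8}: no change => not a revision
Total revisions = 1

Answer: 1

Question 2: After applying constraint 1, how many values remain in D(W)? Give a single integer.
Constraint 1 (U < W) on D(U)={4,5,6,7,8} D(W)={3,4,6,8}: U {4,5,6,7,8}->{4,5,6,7}; W {3,4,6,8}->{6,8}
So after constraint 1: D(W)={6,8}, size = 2

Answer: 2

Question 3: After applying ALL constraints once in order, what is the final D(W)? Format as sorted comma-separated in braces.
Constraint 1 (U < W) on D(U)={4,5,6,7,8} D(W)={3,4,6,8}: U {4,5,6,7,8}->{4,5,6,7}; W {3,4,6,8}->{6,8}
Constraint 2 (W != U) on D(W)={6,8} D(U)={4,5,6,7}: no change
Constraint 3 (X < W) on D(X)={3,4,6} D(W)={6,8}: no change
So after all 3 constraints: D(W) = {6,8}

Answer: {6,8}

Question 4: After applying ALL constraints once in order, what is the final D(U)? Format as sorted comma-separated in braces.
Answer: {4,5,6,7}

Derivation:
Constraint 1 (U < W) on D(U)={4,5,6,7,8} D(W)={3,4,6,8}: U {4,5,6,7,8}->{4,5,6,7}; W {3,4,6,8}->{6,8}
Constraint 2 (W != U) on D(W)={6,8} D(U)={4,5,6,7}: no change
Constraint 3 (X < W) on D(X)={3,4,6} D(W)={6,8}: no change
So after all 3 constraints: D(U) = {4,5,6,7}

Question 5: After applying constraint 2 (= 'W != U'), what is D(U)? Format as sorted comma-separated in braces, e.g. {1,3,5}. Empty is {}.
Answer: {4,5,6,7}

Derivation:
Constraint 1 (U < W) on D(U)={4,5,6,7,8} D(W)={3,4,6,8}: U {4,5,6,7,8}->{4,5,6,7}; W {3,4,6,8}->{6,8}
Constraint 2 (W != U) on D(W)={6,8} D(U)={4,5,6,7}: no change
So after constraint 2: D(U) = {4,5,6,7}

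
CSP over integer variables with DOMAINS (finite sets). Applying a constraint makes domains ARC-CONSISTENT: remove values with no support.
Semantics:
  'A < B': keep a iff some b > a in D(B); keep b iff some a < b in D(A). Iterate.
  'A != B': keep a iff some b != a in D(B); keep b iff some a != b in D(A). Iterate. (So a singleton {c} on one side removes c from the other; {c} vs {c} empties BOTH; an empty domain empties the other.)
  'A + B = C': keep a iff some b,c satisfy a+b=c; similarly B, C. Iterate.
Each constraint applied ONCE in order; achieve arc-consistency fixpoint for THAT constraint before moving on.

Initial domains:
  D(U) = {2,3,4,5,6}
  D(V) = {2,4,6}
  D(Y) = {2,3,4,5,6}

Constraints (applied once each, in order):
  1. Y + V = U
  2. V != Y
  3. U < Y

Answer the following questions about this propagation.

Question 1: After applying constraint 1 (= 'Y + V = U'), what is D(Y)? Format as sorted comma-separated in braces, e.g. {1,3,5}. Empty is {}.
Answer: {2,3,4}

Derivation:
Constraint 1 (Y + V = U) on D(Y)={2,3,4,5,6} D(V)={2,4,6} D(U)={2,3,4,5,6}: Y {2,3,4,5,6}->{2,3,4}; V {2,4,6}->{2,4}; U {2,3,4,5,6}->{4,5,6}
So after constraint 1: D(Y) = {2,3,4}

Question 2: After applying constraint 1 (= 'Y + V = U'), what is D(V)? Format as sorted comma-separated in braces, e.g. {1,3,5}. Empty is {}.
Answer: {2,4}

Derivation:
Constraint 1 (Y + V = U) on D(Y)={2,3,4,5,6} D(V)={2,4,6} D(U)={2,3,4,5,6}: Y {2,3,4,5,6}->{2,3,4}; V {2,4,6}->{2,4}; U {2,3,4,5,6}->{4,5,6}
So after constraint 1: D(V) = {2,4}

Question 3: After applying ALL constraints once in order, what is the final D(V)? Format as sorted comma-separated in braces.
Answer: {2,4}

Derivation:
Constraint 1 (Y + V = U) on D(Y)={2,3,4,5,6} D(V)={2,4,6} D(U)={2,3,4,5,6}: Y {2,3,4,5,6}->{2,3,4}; V {2,4,6}->{2,4}; U {2,3,4,5,6}->{4,5,6}
Constraint 2 (V != Y) on D(V)={2,4} D(Y)={2,3,4}: no change
Constraint 3 (U < Y) on D(U)={4,5,6} D(Y)={2,3,4}: U {4,5,6}->{}; Y {2,3,4}->{}
So after all 3 constraints: D(V) = {2,4}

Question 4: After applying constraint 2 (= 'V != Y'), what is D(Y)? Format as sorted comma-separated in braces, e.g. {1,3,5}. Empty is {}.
Answer: {2,3,4}

Derivation:
Constraint 1 (Y + V = U) on D(Y)={2,3,4,5,6} D(V)={2,4,6} D(U)={2,3,4,5,6}: Y {2,3,4,5,6}->{2,3,4}; V {2,4,6}->{2,4}; U {2,3,4,5,6}->{4,5,6}
Constraint 2 (V != Y) on D(V)={2,4} D(Y)={2,3,4}: no change
So after constraint 2: D(Y) = {2,3,4}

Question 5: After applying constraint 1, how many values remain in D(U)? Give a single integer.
Answer: 3

Derivation:
Constraint 1 (Y + V = U) on D(Y)={2,3,4,5,6} D(V)={2,4,6} D(U)={2,3,4,5,6}: Y {2,3,4,5,6}->{2,3,4}; V {2,4,6}->{2,4}; U {2,3,4,5,6}->{4,5,6}
So after constraint 1: D(U)={4,5,6}, size = 3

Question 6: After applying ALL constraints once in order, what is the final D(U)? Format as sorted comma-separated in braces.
Constraint 1 (Y + V = U) on D(Y)={2,3,4,5,6} D(V)={2,4,6} D(U)={2,3,4,5,6}: Y {2,3,4,5,6}->{2,3,4}; V {2,4,6}->{2,4}; U {2,3,4,5,6}->{4,5,6}
Constraint 2 (V != Y) on D(V)={2,4} D(Y)={2,3,4}: no change
Constraint 3 (U < Y) on D(U)={4,5,6} D(Y)={2,3,4}: U {4,5,6}->{}; Y {2,3,4}->{}
So after all 3 constraints: D(U) = {}

Answer: {}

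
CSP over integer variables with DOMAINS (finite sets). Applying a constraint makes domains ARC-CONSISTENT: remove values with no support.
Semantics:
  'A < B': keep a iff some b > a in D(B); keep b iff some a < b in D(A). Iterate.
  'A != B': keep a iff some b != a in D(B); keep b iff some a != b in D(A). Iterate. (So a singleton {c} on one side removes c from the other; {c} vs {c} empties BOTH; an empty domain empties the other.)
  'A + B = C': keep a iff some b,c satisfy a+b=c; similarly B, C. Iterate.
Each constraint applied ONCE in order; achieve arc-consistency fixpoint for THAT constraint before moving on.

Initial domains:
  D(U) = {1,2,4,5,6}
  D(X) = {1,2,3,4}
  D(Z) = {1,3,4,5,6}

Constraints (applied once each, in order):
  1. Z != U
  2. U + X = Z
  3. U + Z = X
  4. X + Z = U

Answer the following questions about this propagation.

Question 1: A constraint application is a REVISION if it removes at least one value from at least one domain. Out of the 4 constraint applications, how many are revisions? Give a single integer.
Answer: 3

Derivation:
Constraint 1 (Z != U) on D(Z)={1,3,4,5,6} D(U)={1,2,4,5,6}: no change => not a revision
Constraint 2 (U + X = Z) on D(U)={1,2,4,5,6} D(X)={1,2,3,4} D(Z)={1,3,4,5,6}: U {1,2,4,5,6}->{1,2,4,5}; Z {1,3,4,5,6}->{3,4,5,6} => REVISION
Constraint 3 (U + Z = X) on D(U)={1,2,4,5} D(Z)={3,4,5,6} D(X)={1,2,3,4}: U {1,2,4,5}->{1}; Z {3,4,5,6}->{3}; X {1,2,3,4}->{4} => REVISION
Constraint 4 (X + Z = U) on D(X)={4} D(Z)={3} D(U)={1}: X {4}->{}; Z {3}->{}; U {1}->{} => REVISION
Total revisions = 3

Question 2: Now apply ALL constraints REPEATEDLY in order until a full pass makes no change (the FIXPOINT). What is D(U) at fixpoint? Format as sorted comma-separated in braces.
pass 0 (initial): D(U)={1,2,4,5,6}
pass 1: U {1,2,4,5,6}->{}; X {1,2,3,4}->{}; Z {1,3,4,5,6}->{}
pass 2: no change
Fixpoint after 2 passes: D(U) = {}

Answer: {}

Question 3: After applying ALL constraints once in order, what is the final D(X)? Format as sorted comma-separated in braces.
Answer: {}

Derivation:
Constraint 1 (Z != U) on D(Z)={1,3,4,5,6} D(U)={1,2,4,5,6}: no change
Constraint 2 (U + X = Z) on D(U)={1,2,4,5,6} D(X)={1,2,3,4} D(Z)={1,3,4,5,6}: U {1,2,4,5,6}->{1,2,4,5}; Z {1,3,4,5,6}->{3,4,5,6}
Constraint 3 (U + Z = X) on D(U)={1,2,4,5} D(Z)={3,4,5,6} D(X)={1,2,3,4}: U {1,2,4,5}->{1}; Z {3,4,5,6}->{3}; X {1,2,3,4}->{4}
Constraint 4 (X + Z = U) on D(X)={4} D(Z)={3} D(U)={1}: X {4}->{}; Z {3}->{}; U {1}->{}
So after all 4 constraints: D(X) = {}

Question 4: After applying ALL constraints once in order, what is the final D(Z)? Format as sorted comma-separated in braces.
Answer: {}

Derivation:
Constraint 1 (Z != U) on D(Z)={1,3,4,5,6} D(U)={1,2,4,5,6}: no change
Constraint 2 (U + X = Z) on D(U)={1,2,4,5,6} D(X)={1,2,3,4} D(Z)={1,3,4,5,6}: U {1,2,4,5,6}->{1,2,4,5}; Z {1,3,4,5,6}->{3,4,5,6}
Constraint 3 (U + Z = X) on D(U)={1,2,4,5} D(Z)={3,4,5,6} D(X)={1,2,3,4}: U {1,2,4,5}->{1}; Z {3,4,5,6}->{3}; X {1,2,3,4}->{4}
Constraint 4 (X + Z = U) on D(X)={4} D(Z)={3} D(U)={1}: X {4}->{}; Z {3}->{}; U {1}->{}
So after all 4 constraints: D(Z) = {}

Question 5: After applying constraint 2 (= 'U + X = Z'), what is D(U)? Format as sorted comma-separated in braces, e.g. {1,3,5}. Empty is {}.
Answer: {1,2,4,5}

Derivation:
Constraint 1 (Z != U) on D(Z)={1,3,4,5,6} D(U)={1,2,4,5,6}: no change
Constraint 2 (U + X = Z) on D(U)={1,2,4,5,6} D(X)={1,2,3,4} D(Z)={1,3,4,5,6}: U {1,2,4,5,6}->{1,2,4,5}; Z {1,3,4,5,6}->{3,4,5,6}
So after constraint 2: D(U) = {1,2,4,5}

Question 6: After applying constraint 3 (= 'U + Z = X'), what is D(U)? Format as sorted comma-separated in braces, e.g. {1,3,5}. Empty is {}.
Answer: {1}

Derivation:
Constraint 1 (Z != U) on D(Z)={1,3,4,5,6} D(U)={1,2,4,5,6}: no change
Constraint 2 (U + X = Z) on D(U)={1,2,4,5,6} D(X)={1,2,3,4} D(Z)={1,3,4,5,6}: U {1,2,4,5,6}->{1,2,4,5}; Z {1,3,4,5,6}->{3,4,5,6}
Constraint 3 (U + Z = X) on D(U)={1,2,4,5} D(Z)={3,4,5,6} D(X)={1,2,3,4}: U {1,2,4,5}->{1}; Z {3,4,5,6}->{3}; X {1,2,3,4}->{4}
So after constraint 3: D(U) = {1}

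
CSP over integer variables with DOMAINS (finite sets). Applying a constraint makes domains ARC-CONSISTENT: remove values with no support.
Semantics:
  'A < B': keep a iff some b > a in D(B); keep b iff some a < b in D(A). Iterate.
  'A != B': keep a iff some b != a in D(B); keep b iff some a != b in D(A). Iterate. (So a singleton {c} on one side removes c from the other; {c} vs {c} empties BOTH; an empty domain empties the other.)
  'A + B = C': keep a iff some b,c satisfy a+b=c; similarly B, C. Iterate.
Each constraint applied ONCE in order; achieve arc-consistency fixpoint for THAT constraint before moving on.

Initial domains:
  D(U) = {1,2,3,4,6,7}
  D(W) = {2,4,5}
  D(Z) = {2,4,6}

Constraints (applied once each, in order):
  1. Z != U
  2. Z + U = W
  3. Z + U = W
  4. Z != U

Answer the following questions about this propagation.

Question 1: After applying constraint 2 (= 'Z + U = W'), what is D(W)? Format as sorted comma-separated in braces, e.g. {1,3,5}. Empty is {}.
Constraint 1 (Z != U) on D(Z)={2,4,6} D(U)={1,2,3,4,6,7}: no change
Constraint 2 (Z + U = W) on D(Z)={2,4,6} D(U)={1,2,3,4,6,7} D(W)={2,4,5}: Z {2,4,6}->{2,4}; U {1,2,3,4,6,7}->{1,2,3}; W {2,4,5}->{4,5}
So after constraint 2: D(W) = {4,5}

Answer: {4,5}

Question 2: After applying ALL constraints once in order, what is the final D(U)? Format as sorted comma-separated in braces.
Constraint 1 (Z != U) on D(Z)={2,4,6} D(U)={1,2,3,4,6,7}: no change
Constraint 2 (Z + U = W) on D(Z)={2,4,6} D(U)={1,2,3,4,6,7} D(W)={2,4,5}: Z {2,4,6}->{2,4}; U {1,2,3,4,6,7}->{1,2,3}; W {2,4,5}->{4,5}
Constraint 3 (Z + U = W) on D(Z)={2,4} D(U)={1,2,3} D(W)={4,5}: no change
Constraint 4 (Z != U) on D(Z)={2,4} D(U)={1,2,3}: no change
So after all 4 constraints: D(U) = {1,2,3}

Answer: {1,2,3}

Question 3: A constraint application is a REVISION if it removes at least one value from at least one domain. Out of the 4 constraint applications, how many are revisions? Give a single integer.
Answer: 1

Derivation:
Constraint 1 (Z != U) on D(Z)={2,4,6} D(U)={1,2,3,4,6,7}: no change => not a revision
Constraint 2 (Z + U = W) on D(Z)={2,4,6} D(U)={1,2,3,4,6,7} D(W)={2,4,5}: Z {2,4,6}->{2,4}; U {1,2,3,4,6,7}->{1,2,3}; W {2,4,5}->{4,5} => REVISION
Constraint 3 (Z + U = W) on D(Z)={2,4} D(U)={1,2,3} D(W)={4,5}: no change => not a revision
Constraint 4 (Z != U) on D(Z)={2,4} D(U)={1,2,3}: no change => not a revision
Total revisions = 1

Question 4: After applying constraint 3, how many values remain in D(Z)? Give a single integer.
Constraint 1 (Z != U) on D(Z)={2,4,6} D(U)={1,2,3,4,6,7}: no change
Constraint 2 (Z + U = W) on D(Z)={2,4,6} D(U)={1,2,3,4,6,7} D(W)={2,4,5}: Z {2,4,6}->{2,4}; U {1,2,3,4,6,7}->{1,2,3}; W {2,4,5}->{4,5}
Constraint 3 (Z + U = W) on D(Z)={2,4} D(U)={1,2,3} D(W)={4,5}: no change
So after constraint 3: D(Z)={2,4}, size = 2

Answer: 2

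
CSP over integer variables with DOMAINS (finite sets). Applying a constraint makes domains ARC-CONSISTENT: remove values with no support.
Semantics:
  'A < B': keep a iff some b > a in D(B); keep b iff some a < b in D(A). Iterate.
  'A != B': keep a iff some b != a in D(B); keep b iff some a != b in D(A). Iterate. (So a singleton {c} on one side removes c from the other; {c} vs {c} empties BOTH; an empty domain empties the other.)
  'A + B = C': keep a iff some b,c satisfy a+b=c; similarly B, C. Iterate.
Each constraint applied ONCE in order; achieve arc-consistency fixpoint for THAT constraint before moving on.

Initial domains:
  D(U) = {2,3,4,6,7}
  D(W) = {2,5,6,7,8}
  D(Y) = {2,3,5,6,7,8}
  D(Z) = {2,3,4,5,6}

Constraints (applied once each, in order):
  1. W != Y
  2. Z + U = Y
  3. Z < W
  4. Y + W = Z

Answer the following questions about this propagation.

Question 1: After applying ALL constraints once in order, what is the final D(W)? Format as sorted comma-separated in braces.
Constraint 1 (W != Y) on D(W)={2,5,6,7,8} D(Y)={2,3,5,6,7,8}: no change
Constraint 2 (Z + U = Y) on D(Z)={2,3,4,5,6} D(U)={2,3,4,6,7} D(Y)={2,3,5,6,7,8}: U {2,3,4,6,7}->{2,3,4,6}; Y {2,3,5,6,7,8}->{5,6,7,8}
Constraint 3 (Z < W) on D(Z)={2,3,4,5,6} D(W)={2,5,6,7,8}: W {2,5,6,7,8}->{5,6,7,8}
Constraint 4 (Y + W = Z) on D(Y)={5,6,7,8} D(W)={5,6,7,8} D(Z)={2,3,4,5,6}: Y {5,6,7,8}->{}; W {5,6,7,8}->{}; Z {2,3,4,5,6}->{}
So after all 4 constraints: D(W) = {}

Answer: {}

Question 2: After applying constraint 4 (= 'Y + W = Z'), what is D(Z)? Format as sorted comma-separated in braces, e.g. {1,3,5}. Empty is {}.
Answer: {}

Derivation:
Constraint 1 (W != Y) on D(W)={2,5,6,7,8} D(Y)={2,3,5,6,7,8}: no change
Constraint 2 (Z + U = Y) on D(Z)={2,3,4,5,6} D(U)={2,3,4,6,7} D(Y)={2,3,5,6,7,8}: U {2,3,4,6,7}->{2,3,4,6}; Y {2,3,5,6,7,8}->{5,6,7,8}
Constraint 3 (Z < W) on D(Z)={2,3,4,5,6} D(W)={2,5,6,7,8}: W {2,5,6,7,8}->{5,6,7,8}
Constraint 4 (Y + W = Z) on D(Y)={5,6,7,8} D(W)={5,6,7,8} D(Z)={2,3,4,5,6}: Y {5,6,7,8}->{}; W {5,6,7,8}->{}; Z {2,3,4,5,6}->{}
So after constraint 4: D(Z) = {}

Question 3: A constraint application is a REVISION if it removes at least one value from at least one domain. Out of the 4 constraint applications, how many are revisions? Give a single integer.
Constraint 1 (W != Y) on D(W)={2,5,6,7,8} D(Y)={2,3,5,6,7,8}: no change => not a revision
Constraint 2 (Z + U = Y) on D(Z)={2,3,4,5,6} D(U)={2,3,4,6,7} D(Y)={2,3,5,6,7,8}: U {2,3,4,6,7}->{2,3,4,6}; Y {2,3,5,6,7,8}->{5,6,7,8} => REVISION
Constraint 3 (Z < W) on D(Z)={2,3,4,5,6} D(W)={2,5,6,7,8}: W {2,5,6,7,8}->{5,6,7,8} => REVISION
Constraint 4 (Y + W = Z) on D(Y)={5,6,7,8} D(W)={5,6,7,8} D(Z)={2,3,4,5,6}: Y {5,6,7,8}->{}; W {5,6,7,8}->{}; Z {2,3,4,5,6}->{} => REVISION
Total revisions = 3

Answer: 3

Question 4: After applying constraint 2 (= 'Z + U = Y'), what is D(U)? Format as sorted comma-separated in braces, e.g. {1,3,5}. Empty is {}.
Answer: {2,3,4,6}

Derivation:
Constraint 1 (W != Y) on D(W)={2,5,6,7,8} D(Y)={2,3,5,6,7,8}: no change
Constraint 2 (Z + U = Y) on D(Z)={2,3,4,5,6} D(U)={2,3,4,6,7} D(Y)={2,3,5,6,7,8}: U {2,3,4,6,7}->{2,3,4,6}; Y {2,3,5,6,7,8}->{5,6,7,8}
So after constraint 2: D(U) = {2,3,4,6}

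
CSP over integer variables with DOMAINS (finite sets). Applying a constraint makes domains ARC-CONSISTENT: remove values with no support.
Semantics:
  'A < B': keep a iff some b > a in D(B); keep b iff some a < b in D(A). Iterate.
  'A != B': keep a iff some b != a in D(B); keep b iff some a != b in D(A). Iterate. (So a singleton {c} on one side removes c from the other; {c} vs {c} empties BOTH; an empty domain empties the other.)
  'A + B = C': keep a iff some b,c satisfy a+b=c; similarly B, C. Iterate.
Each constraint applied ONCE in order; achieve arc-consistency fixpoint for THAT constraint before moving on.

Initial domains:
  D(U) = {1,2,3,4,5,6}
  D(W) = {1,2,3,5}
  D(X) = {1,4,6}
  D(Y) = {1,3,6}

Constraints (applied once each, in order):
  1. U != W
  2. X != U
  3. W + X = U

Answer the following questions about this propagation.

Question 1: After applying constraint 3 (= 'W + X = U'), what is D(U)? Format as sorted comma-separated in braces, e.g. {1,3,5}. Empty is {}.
Answer: {2,3,4,5,6}

Derivation:
Constraint 1 (U != W) on D(U)={1,2,3,4,5,6} D(W)={1,2,3,5}: no change
Constraint 2 (X != U) on D(X)={1,4,6} D(U)={1,2,3,4,5,6}: no change
Constraint 3 (W + X = U) on D(W)={1,2,3,5} D(X)={1,4,6} D(U)={1,2,3,4,5,6}: X {1,4,6}->{1,4}; U {1,2,3,4,5,6}->{2,3,4,5,6}
So after constraint 3: D(U) = {2,3,4,5,6}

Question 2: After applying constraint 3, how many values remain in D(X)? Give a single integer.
Answer: 2

Derivation:
Constraint 1 (U != W) on D(U)={1,2,3,4,5,6} D(W)={1,2,3,5}: no change
Constraint 2 (X != U) on D(X)={1,4,6} D(U)={1,2,3,4,5,6}: no change
Constraint 3 (W + X = U) on D(W)={1,2,3,5} D(X)={1,4,6} D(U)={1,2,3,4,5,6}: X {1,4,6}->{1,4}; U {1,2,3,4,5,6}->{2,3,4,5,6}
So after constraint 3: D(X)={1,4}, size = 2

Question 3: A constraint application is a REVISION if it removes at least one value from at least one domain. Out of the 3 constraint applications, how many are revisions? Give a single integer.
Constraint 1 (U != W) on D(U)={1,2,3,4,5,6} D(W)={1,2,3,5}: no change => not a revision
Constraint 2 (X != U) on D(X)={1,4,6} D(U)={1,2,3,4,5,6}: no change => not a revision
Constraint 3 (W + X = U) on D(W)={1,2,3,5} D(X)={1,4,6} D(U)={1,2,3,4,5,6}: X {1,4,6}->{1,4}; U {1,2,3,4,5,6}->{2,3,4,5,6} => REVISION
Total revisions = 1

Answer: 1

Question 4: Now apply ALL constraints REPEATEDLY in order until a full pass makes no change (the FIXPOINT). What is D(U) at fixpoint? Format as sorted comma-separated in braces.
pass 0 (initial): D(U)={1,2,3,4,5,6}
pass 1: U {1,2,3,4,5,6}->{2,3,4,5,6}; X {1,4,6}->{1,4}
pass 2: no change
Fixpoint after 2 passes: D(U) = {2,3,4,5,6}

Answer: {2,3,4,5,6}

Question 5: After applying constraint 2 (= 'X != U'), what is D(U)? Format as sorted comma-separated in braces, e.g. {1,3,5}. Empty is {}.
Answer: {1,2,3,4,5,6}

Derivation:
Constraint 1 (U != W) on D(U)={1,2,3,4,5,6} D(W)={1,2,3,5}: no change
Constraint 2 (X != U) on D(X)={1,4,6} D(U)={1,2,3,4,5,6}: no change
So after constraint 2: D(U) = {1,2,3,4,5,6}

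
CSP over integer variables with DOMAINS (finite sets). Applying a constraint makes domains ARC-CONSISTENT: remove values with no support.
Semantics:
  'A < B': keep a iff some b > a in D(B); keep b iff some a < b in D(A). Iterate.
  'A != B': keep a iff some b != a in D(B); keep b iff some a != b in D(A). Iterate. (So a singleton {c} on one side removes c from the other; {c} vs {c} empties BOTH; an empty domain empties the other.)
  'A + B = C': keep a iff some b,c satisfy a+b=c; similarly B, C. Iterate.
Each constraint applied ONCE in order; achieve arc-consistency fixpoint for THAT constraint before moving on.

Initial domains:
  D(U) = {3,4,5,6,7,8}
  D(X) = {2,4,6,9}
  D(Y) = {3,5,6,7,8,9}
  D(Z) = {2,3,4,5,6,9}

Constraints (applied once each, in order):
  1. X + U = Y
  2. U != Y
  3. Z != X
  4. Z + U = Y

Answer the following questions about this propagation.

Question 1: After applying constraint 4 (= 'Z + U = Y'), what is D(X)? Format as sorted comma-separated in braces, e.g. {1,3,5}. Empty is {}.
Answer: {2,4,6}

Derivation:
Constraint 1 (X + U = Y) on D(X)={2,4,6,9} D(U)={3,4,5,6,7,8} D(Y)={3,5,6,7,8,9}: X {2,4,6,9}->{2,4,6}; U {3,4,5,6,7,8}->{3,4,5,6,7}; Y {3,5,6,7,8,9}->{5,6,7,8,9}
Constraint 2 (U != Y) on D(U)={3,4,5,6,7} D(Y)={5,6,7,8,9}: no change
Constraint 3 (Z != X) on D(Z)={2,3,4,5,6,9} D(X)={2,4,6}: no change
Constraint 4 (Z + U = Y) on D(Z)={2,3,4,5,6,9} D(U)={3,4,5,6,7} D(Y)={5,6,7,8,9}: Z {2,3,4,5,6,9}->{2,3,4,5,6}
So after constraint 4: D(X) = {2,4,6}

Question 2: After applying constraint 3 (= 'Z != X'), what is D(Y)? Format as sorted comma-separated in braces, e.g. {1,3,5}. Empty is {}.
Answer: {5,6,7,8,9}

Derivation:
Constraint 1 (X + U = Y) on D(X)={2,4,6,9} D(U)={3,4,5,6,7,8} D(Y)={3,5,6,7,8,9}: X {2,4,6,9}->{2,4,6}; U {3,4,5,6,7,8}->{3,4,5,6,7}; Y {3,5,6,7,8,9}->{5,6,7,8,9}
Constraint 2 (U != Y) on D(U)={3,4,5,6,7} D(Y)={5,6,7,8,9}: no change
Constraint 3 (Z != X) on D(Z)={2,3,4,5,6,9} D(X)={2,4,6}: no change
So after constraint 3: D(Y) = {5,6,7,8,9}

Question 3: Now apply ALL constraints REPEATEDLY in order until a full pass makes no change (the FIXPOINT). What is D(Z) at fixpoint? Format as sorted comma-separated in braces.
pass 0 (initial): D(Z)={2,3,4,5,6,9}
pass 1: U {3,4,5,6,7,8}->{3,4,5,6,7}; X {2,4,6,9}->{2,4,6}; Y {3,5,6,7,8,9}->{5,6,7,8,9}; Z {2,3,4,5,6,9}->{2,3,4,5,6}
pass 2: no change
Fixpoint after 2 passes: D(Z) = {2,3,4,5,6}

Answer: {2,3,4,5,6}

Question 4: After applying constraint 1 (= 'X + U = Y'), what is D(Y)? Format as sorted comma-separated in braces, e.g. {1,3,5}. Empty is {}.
Answer: {5,6,7,8,9}

Derivation:
Constraint 1 (X + U = Y) on D(X)={2,4,6,9} D(U)={3,4,5,6,7,8} D(Y)={3,5,6,7,8,9}: X {2,4,6,9}->{2,4,6}; U {3,4,5,6,7,8}->{3,4,5,6,7}; Y {3,5,6,7,8,9}->{5,6,7,8,9}
So after constraint 1: D(Y) = {5,6,7,8,9}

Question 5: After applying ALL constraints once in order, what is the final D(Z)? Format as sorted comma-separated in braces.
Answer: {2,3,4,5,6}

Derivation:
Constraint 1 (X + U = Y) on D(X)={2,4,6,9} D(U)={3,4,5,6,7,8} D(Y)={3,5,6,7,8,9}: X {2,4,6,9}->{2,4,6}; U {3,4,5,6,7,8}->{3,4,5,6,7}; Y {3,5,6,7,8,9}->{5,6,7,8,9}
Constraint 2 (U != Y) on D(U)={3,4,5,6,7} D(Y)={5,6,7,8,9}: no change
Constraint 3 (Z != X) on D(Z)={2,3,4,5,6,9} D(X)={2,4,6}: no change
Constraint 4 (Z + U = Y) on D(Z)={2,3,4,5,6,9} D(U)={3,4,5,6,7} D(Y)={5,6,7,8,9}: Z {2,3,4,5,6,9}->{2,3,4,5,6}
So after all 4 constraints: D(Z) = {2,3,4,5,6}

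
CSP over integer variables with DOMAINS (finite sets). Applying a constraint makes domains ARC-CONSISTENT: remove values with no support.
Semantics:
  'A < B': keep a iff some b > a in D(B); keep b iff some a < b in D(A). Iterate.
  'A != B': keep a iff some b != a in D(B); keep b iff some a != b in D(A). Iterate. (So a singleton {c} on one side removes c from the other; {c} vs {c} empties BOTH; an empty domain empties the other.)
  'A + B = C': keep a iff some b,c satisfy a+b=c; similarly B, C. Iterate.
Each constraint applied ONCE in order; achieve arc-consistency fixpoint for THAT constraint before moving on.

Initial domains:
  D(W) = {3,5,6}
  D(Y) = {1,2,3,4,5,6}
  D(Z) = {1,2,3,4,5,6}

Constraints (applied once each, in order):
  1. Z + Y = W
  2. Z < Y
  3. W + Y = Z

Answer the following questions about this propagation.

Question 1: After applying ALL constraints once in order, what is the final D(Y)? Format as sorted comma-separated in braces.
Answer: {}

Derivation:
Constraint 1 (Z + Y = W) on D(Z)={1,2,3,4,5,6} D(Y)={1,2,3,4,5,6} D(W)={3,5,6}: Z {1,2,3,4,5,6}->{1,2,3,4,5}; Y {1,2,3,4,5,6}->{1,2,3,4,5}
Constraint 2 (Z < Y) on D(Z)={1,2,3,4,5} D(Y)={1,2,3,4,5}: Z {1,2,3,4,5}->{1,2,3,4}; Y {1,2,3,4,5}->{2,3,4,5}
Constraint 3 (W + Y = Z) on D(W)={3,5,6} D(Y)={2,3,4,5} D(Z)={1,2,3,4}: W {3,5,6}->{}; Y {2,3,4,5}->{}; Z {1,2,3,4}->{}
So after all 3 constraints: D(Y) = {}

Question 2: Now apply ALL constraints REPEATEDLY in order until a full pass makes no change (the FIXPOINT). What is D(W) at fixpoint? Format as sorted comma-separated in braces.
Answer: {}

Derivation:
pass 0 (initial): D(W)={3,5,6}
pass 1: W {3,5,6}->{}; Y {1,2,3,4,5,6}->{}; Z {1,2,3,4,5,6}->{}
pass 2: no change
Fixpoint after 2 passes: D(W) = {}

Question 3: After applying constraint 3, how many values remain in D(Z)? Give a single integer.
Answer: 0

Derivation:
Constraint 1 (Z + Y = W) on D(Z)={1,2,3,4,5,6} D(Y)={1,2,3,4,5,6} D(W)={3,5,6}: Z {1,2,3,4,5,6}->{1,2,3,4,5}; Y {1,2,3,4,5,6}->{1,2,3,4,5}
Constraint 2 (Z < Y) on D(Z)={1,2,3,4,5} D(Y)={1,2,3,4,5}: Z {1,2,3,4,5}->{1,2,3,4}; Y {1,2,3,4,5}->{2,3,4,5}
Constraint 3 (W + Y = Z) on D(W)={3,5,6} D(Y)={2,3,4,5} D(Z)={1,2,3,4}: W {3,5,6}->{}; Y {2,3,4,5}->{}; Z {1,2,3,4}->{}
So after constraint 3: D(Z)={}, size = 0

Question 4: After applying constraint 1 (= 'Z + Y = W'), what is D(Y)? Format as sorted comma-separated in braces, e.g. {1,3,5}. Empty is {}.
Constraint 1 (Z + Y = W) on D(Z)={1,2,3,4,5,6} D(Y)={1,2,3,4,5,6} D(W)={3,5,6}: Z {1,2,3,4,5,6}->{1,2,3,4,5}; Y {1,2,3,4,5,6}->{1,2,3,4,5}
So after constraint 1: D(Y) = {1,2,3,4,5}

Answer: {1,2,3,4,5}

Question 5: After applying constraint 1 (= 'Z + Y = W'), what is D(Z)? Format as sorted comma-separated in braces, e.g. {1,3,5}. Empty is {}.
Constraint 1 (Z + Y = W) on D(Z)={1,2,3,4,5,6} D(Y)={1,2,3,4,5,6} D(W)={3,5,6}: Z {1,2,3,4,5,6}->{1,2,3,4,5}; Y {1,2,3,4,5,6}->{1,2,3,4,5}
So after constraint 1: D(Z) = {1,2,3,4,5}

Answer: {1,2,3,4,5}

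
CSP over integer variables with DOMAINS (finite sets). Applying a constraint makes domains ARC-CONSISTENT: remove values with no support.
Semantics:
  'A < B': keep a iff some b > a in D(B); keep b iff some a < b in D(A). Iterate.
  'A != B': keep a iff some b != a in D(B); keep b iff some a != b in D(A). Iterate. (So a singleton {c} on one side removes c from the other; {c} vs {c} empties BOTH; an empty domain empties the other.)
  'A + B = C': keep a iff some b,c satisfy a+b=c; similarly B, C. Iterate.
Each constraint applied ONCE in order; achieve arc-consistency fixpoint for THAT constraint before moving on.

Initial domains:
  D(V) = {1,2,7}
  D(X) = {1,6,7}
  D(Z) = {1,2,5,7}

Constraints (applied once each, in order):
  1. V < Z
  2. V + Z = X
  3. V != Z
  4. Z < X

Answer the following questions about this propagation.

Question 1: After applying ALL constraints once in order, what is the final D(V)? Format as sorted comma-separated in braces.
Constraint 1 (V < Z) on D(V)={1,2,7} D(Z)={1,2,5,7}: V {1,2,7}->{1,2}; Z {1,2,5,7}->{2,5,7}
Constraint 2 (V + Z = X) on D(V)={1,2} D(Z)={2,5,7} D(X)={1,6,7}: Z {2,5,7}->{5}; X {1,6,7}->{6,7}
Constraint 3 (V != Z) on D(V)={1,2} D(Z)={5}: no change
Constraint 4 (Z < X) on D(Z)={5} D(X)={6,7}: no change
So after all 4 constraints: D(V) = {1,2}

Answer: {1,2}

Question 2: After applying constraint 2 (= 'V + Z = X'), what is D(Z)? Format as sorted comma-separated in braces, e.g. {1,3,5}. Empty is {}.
Answer: {5}

Derivation:
Constraint 1 (V < Z) on D(V)={1,2,7} D(Z)={1,2,5,7}: V {1,2,7}->{1,2}; Z {1,2,5,7}->{2,5,7}
Constraint 2 (V + Z = X) on D(V)={1,2} D(Z)={2,5,7} D(X)={1,6,7}: Z {2,5,7}->{5}; X {1,6,7}->{6,7}
So after constraint 2: D(Z) = {5}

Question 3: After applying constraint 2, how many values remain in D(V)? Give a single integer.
Constraint 1 (V < Z) on D(V)={1,2,7} D(Z)={1,2,5,7}: V {1,2,7}->{1,2}; Z {1,2,5,7}->{2,5,7}
Constraint 2 (V + Z = X) on D(V)={1,2} D(Z)={2,5,7} D(X)={1,6,7}: Z {2,5,7}->{5}; X {1,6,7}->{6,7}
So after constraint 2: D(V)={1,2}, size = 2

Answer: 2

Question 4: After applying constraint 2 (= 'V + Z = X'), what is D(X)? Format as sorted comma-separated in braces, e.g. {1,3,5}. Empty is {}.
Constraint 1 (V < Z) on D(V)={1,2,7} D(Z)={1,2,5,7}: V {1,2,7}->{1,2}; Z {1,2,5,7}->{2,5,7}
Constraint 2 (V + Z = X) on D(V)={1,2} D(Z)={2,5,7} D(X)={1,6,7}: Z {2,5,7}->{5}; X {1,6,7}->{6,7}
So after constraint 2: D(X) = {6,7}

Answer: {6,7}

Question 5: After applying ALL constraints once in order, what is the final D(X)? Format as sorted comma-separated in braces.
Answer: {6,7}

Derivation:
Constraint 1 (V < Z) on D(V)={1,2,7} D(Z)={1,2,5,7}: V {1,2,7}->{1,2}; Z {1,2,5,7}->{2,5,7}
Constraint 2 (V + Z = X) on D(V)={1,2} D(Z)={2,5,7} D(X)={1,6,7}: Z {2,5,7}->{5}; X {1,6,7}->{6,7}
Constraint 3 (V != Z) on D(V)={1,2} D(Z)={5}: no change
Constraint 4 (Z < X) on D(Z)={5} D(X)={6,7}: no change
So after all 4 constraints: D(X) = {6,7}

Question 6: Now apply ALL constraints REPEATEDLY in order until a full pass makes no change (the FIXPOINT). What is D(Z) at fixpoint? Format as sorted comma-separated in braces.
Answer: {5}

Derivation:
pass 0 (initial): D(Z)={1,2,5,7}
pass 1: V {1,2,7}->{1,2}; X {1,6,7}->{6,7}; Z {1,2,5,7}->{5}
pass 2: no change
Fixpoint after 2 passes: D(Z) = {5}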